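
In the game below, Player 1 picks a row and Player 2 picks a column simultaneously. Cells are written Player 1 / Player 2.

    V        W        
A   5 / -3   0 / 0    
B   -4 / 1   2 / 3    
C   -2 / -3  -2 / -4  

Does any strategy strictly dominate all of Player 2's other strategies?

None

Check whether one of Player 2's strategies beats all alternatives regardless of what the opponent does.
V is not dominant: against A, W gives 0 > -3.
W is not dominant: against C, V gives -3 > -4.
No single strategy is best against every opponent action.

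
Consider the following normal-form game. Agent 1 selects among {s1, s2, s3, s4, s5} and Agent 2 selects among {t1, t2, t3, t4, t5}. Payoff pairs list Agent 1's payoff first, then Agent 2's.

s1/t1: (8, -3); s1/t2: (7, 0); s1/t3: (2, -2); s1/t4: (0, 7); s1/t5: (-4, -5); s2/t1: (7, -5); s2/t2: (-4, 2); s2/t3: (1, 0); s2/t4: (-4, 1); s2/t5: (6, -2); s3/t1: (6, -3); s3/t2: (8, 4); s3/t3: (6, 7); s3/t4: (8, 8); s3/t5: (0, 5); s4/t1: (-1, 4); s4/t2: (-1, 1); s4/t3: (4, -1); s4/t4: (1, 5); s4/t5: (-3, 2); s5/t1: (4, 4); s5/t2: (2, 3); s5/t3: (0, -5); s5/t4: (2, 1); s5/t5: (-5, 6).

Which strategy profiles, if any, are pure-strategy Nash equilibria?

Find each player's best response to every opponent strategy; NE are the intersections.
Agent 1's best responses — vs t1: s1 (payoff 8); vs t2: s3 (payoff 8); vs t3: s3 (payoff 6); vs t4: s3 (payoff 8); vs t5: s2 (payoff 6).
Agent 2's best responses — vs s1: t4 (payoff 7); vs s2: t2 (payoff 2); vs s3: t4 (payoff 8); vs s4: t4 (payoff 5); vs s5: t5 (payoff 6).
The only mutual best response is (s3, t4); neither player gains by switching there.

(s3, t4)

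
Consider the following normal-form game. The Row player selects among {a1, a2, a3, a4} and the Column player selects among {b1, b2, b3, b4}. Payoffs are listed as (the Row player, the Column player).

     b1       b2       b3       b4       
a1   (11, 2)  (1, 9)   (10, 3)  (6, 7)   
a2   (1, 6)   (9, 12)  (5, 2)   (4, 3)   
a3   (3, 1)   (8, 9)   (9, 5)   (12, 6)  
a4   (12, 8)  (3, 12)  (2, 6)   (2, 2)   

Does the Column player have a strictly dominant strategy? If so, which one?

b2

A strategy is strictly dominant if it gives the Column player a strictly higher payoff than every other strategy, against every choice by the opponent.
b2 strictly dominates: vs a1: 9 > each of {2, 3, 7}; vs a2: 12 > each of {6, 2, 3}; vs a3: 9 > each of {1, 5, 6}; vs a4: 12 > each of {8, 6, 2}.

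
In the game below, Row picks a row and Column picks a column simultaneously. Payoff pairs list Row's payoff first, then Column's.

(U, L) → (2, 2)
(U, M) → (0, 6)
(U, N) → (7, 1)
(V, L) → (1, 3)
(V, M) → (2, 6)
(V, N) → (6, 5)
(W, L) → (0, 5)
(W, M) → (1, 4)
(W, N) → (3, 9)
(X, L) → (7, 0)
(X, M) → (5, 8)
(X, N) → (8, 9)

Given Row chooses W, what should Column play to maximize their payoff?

N

With Row fixed at W, Column's payoffs are: L → 5, M → 4, N → 9.
The maximum is 9, achieved by N.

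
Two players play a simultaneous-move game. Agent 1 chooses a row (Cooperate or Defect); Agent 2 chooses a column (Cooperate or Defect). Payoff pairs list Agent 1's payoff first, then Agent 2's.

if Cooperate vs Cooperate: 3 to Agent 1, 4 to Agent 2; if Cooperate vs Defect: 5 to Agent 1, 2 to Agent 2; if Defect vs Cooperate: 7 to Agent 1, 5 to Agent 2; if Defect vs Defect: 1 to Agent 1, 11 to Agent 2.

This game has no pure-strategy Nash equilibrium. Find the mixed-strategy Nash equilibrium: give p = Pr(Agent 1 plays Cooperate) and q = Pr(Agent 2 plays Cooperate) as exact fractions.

Each player's mixing probability is pinned down by making the *other* player indifferent.
Agent 2 indifferent between Cooperate and Defect: p·4 + (1−p)·5 = p·2 + (1−p)·11 ⟹ 5 + (-1)p = 11 + (-9)p ⟹ p = 3/4.
Agent 1 indifferent between Cooperate and Defect: q·3 + (1−q)·5 = q·7 + (1−q)·1 ⟹ 5 + (-2)q = 1 + 6q ⟹ q = 1/2.

p = 3/4, q = 1/2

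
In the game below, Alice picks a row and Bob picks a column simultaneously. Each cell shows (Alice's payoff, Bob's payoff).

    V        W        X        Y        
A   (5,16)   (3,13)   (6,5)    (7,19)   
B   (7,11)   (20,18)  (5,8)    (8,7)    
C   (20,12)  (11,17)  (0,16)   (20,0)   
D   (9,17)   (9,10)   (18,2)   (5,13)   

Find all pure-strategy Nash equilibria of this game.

(B, W)

A profile is a Nash equilibrium when each player is best-responding to the other.
Alice's best responses — vs V: C (payoff 20); vs W: B (payoff 20); vs X: D (payoff 18); vs Y: C (payoff 20).
Bob's best responses — vs A: Y (payoff 19); vs B: W (payoff 18); vs C: W (payoff 17); vs D: V (payoff 17).
The only mutual best response is (B, W); neither player gains by switching there.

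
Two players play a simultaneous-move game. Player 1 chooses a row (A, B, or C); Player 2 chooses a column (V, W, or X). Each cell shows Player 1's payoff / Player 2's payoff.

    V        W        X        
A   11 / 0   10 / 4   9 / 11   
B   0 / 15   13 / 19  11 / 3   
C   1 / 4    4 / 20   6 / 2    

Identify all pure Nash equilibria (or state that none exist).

Find each player's best response to every opponent strategy; NE are the intersections.
Player 1's best responses — vs V: A (payoff 11); vs W: B (payoff 13); vs X: B (payoff 11).
Player 2's best responses — vs A: X (payoff 11); vs B: W (payoff 19); vs C: W (payoff 20).
The only mutual best response is (B, W); neither player gains by switching there.

(B, W)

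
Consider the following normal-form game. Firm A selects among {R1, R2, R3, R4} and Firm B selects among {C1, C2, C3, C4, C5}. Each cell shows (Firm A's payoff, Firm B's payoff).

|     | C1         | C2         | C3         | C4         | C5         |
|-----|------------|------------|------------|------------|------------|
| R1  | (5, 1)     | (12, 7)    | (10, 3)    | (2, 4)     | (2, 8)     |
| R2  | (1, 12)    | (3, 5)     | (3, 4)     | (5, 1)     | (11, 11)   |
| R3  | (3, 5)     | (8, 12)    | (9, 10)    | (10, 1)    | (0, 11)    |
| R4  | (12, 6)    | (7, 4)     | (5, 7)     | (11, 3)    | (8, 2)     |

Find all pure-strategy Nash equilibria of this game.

There is no pure-strategy Nash equilibrium

A profile is a Nash equilibrium when each player is best-responding to the other.
Firm A's best responses — vs C1: R4 (payoff 12); vs C2: R1 (payoff 12); vs C3: R1 (payoff 10); vs C4: R4 (payoff 11); vs C5: R2 (payoff 11).
Firm B's best responses — vs R1: C5 (payoff 8); vs R2: C1 (payoff 12); vs R3: C2 (payoff 12); vs R4: C3 (payoff 7).
No cell has both players best-responding. For instance, Firm A's best reply to C1 is R4, but against R4 Firm B prefers C3 over C1.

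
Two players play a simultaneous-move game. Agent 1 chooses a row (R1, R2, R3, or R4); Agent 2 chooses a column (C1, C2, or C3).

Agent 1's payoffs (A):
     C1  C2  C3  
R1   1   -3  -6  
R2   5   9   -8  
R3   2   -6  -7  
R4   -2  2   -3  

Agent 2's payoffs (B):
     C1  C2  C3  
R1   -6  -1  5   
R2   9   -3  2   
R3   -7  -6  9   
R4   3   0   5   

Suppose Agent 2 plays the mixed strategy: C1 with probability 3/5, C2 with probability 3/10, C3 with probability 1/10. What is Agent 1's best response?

R2

Compute Agent 1's expected payoff from each pure strategy against the given mix.
R1: (3/5)·1 + (3/10)·(-3) + (1/10)·(-6) = -9/10
R2: (3/5)·5 + (3/10)·9 + (1/10)·(-8) = 49/10
R3: (3/5)·2 + (3/10)·(-6) + (1/10)·(-7) = -13/10
R4: (3/5)·(-2) + (3/10)·2 + (1/10)·(-3) = -9/10
Highest expected payoff is 49/10, from R2.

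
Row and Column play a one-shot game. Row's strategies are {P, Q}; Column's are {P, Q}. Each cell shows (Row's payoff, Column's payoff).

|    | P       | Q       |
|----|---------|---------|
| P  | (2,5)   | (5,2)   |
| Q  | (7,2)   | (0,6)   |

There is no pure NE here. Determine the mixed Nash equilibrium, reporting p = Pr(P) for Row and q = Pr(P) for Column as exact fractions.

Each player's mixing probability is pinned down by making the *other* player indifferent.
Column indifferent between P and Q: p·5 + (1−p)·2 = p·2 + (1−p)·6 ⟹ 2 + 3p = 6 + (-4)p ⟹ p = 4/7.
Row indifferent between P and Q: q·2 + (1−q)·5 = q·7 + (1−q)·0 ⟹ 5 + (-3)q = 0 + 7q ⟹ q = 1/2.

p = 4/7, q = 1/2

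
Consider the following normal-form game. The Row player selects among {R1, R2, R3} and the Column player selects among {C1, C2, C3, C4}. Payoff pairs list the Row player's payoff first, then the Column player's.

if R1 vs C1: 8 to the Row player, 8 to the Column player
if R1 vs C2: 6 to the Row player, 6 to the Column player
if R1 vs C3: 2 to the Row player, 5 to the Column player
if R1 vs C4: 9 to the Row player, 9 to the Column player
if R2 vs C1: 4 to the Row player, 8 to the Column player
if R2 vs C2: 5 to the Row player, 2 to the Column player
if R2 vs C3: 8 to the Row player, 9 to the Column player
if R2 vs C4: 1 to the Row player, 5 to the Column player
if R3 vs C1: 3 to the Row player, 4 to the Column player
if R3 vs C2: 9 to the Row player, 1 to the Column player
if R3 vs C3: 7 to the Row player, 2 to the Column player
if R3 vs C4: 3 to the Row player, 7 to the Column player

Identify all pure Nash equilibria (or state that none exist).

A profile is a Nash equilibrium when each player is best-responding to the other.
The Row player's best responses — vs C1: R1 (payoff 8); vs C2: R3 (payoff 9); vs C3: R2 (payoff 8); vs C4: R1 (payoff 9).
The Column player's best responses — vs R1: C4 (payoff 9); vs R2: C3 (payoff 9); vs R3: C4 (payoff 7).
Mutual best responses occur at (R1, C4) and (R2, C3); at each, neither player gains by switching.

(R1, C4) and (R2, C3)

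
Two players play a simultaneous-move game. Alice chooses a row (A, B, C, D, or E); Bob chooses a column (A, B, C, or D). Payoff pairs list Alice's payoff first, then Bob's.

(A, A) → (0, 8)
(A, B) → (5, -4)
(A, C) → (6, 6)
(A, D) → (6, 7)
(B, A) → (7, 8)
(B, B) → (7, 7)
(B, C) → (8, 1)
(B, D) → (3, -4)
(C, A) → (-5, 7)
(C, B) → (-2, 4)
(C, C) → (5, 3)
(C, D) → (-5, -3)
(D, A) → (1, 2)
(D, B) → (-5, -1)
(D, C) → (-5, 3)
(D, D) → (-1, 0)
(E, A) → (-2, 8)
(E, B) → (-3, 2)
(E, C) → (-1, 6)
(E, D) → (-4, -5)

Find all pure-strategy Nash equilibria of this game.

(B, A)

Find each player's best response to every opponent strategy; NE are the intersections.
Alice's best responses — vs A: B (payoff 7); vs B: B (payoff 7); vs C: B (payoff 8); vs D: A (payoff 6).
Bob's best responses — vs A: A (payoff 8); vs B: A (payoff 8); vs C: A (payoff 7); vs D: C (payoff 3); vs E: A (payoff 8).
The only mutual best response is (B, A); neither player gains by switching there.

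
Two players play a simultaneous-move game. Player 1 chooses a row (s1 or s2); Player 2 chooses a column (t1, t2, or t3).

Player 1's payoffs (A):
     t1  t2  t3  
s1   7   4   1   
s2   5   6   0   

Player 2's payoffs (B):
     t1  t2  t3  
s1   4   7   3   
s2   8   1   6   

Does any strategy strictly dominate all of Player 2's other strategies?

Check whether one of Player 2's strategies beats all alternatives regardless of what the opponent does.
t1 is not dominant: against s1, t2 gives 7 > 4.
t2 is not dominant: against s2, t1 gives 8 > 1.
t3 is not dominant: against s1, t1 gives 4 > 3.
No single strategy is best against every opponent action.

None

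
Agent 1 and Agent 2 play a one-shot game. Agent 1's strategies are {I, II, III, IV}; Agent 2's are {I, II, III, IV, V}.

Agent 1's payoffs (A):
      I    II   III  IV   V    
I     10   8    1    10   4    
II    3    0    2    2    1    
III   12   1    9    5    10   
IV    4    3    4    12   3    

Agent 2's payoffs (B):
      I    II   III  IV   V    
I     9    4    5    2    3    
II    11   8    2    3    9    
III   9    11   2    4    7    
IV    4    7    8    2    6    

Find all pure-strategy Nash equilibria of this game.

Find each player's best response to every opponent strategy; NE are the intersections.
Agent 1's best responses — vs I: III (payoff 12); vs II: I (payoff 8); vs III: III (payoff 9); vs IV: IV (payoff 12); vs V: III (payoff 10).
Agent 2's best responses — vs I: I (payoff 9); vs II: I (payoff 11); vs III: II (payoff 11); vs IV: III (payoff 8).
No cell has both players best-responding. For instance, Agent 1's best reply to II is I, but against I Agent 2 prefers I over II.

No pure-strategy Nash equilibrium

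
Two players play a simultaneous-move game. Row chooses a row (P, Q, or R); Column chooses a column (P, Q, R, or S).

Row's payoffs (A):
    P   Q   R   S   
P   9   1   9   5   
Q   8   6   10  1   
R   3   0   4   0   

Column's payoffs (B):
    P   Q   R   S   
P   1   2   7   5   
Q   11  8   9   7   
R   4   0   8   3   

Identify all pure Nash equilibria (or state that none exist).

Find each player's best response to every opponent strategy; NE are the intersections.
Row's best responses — vs P: P (payoff 9); vs Q: Q (payoff 6); vs R: Q (payoff 10); vs S: P (payoff 5).
Column's best responses — vs P: R (payoff 7); vs Q: P (payoff 11); vs R: R (payoff 8).
No cell has both players best-responding. For instance, Row's best reply to R is Q, but against Q Column prefers P over R.

There is no pure-strategy Nash equilibrium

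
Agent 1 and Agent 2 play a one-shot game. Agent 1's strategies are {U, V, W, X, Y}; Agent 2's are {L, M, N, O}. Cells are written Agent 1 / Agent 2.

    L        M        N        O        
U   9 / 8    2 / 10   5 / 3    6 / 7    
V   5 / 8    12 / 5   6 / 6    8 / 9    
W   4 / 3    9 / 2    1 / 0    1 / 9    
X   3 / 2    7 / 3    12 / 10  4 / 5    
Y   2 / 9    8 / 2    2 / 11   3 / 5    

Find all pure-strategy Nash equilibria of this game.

A profile is a Nash equilibrium when each player is best-responding to the other.
Agent 1's best responses — vs L: U (payoff 9); vs M: V (payoff 12); vs N: X (payoff 12); vs O: V (payoff 8).
Agent 2's best responses — vs U: M (payoff 10); vs V: O (payoff 9); vs W: O (payoff 9); vs X: N (payoff 10); vs Y: N (payoff 11).
Mutual best responses occur at (V, O) and (X, N); at each, neither player gains by switching.

(V, O) and (X, N)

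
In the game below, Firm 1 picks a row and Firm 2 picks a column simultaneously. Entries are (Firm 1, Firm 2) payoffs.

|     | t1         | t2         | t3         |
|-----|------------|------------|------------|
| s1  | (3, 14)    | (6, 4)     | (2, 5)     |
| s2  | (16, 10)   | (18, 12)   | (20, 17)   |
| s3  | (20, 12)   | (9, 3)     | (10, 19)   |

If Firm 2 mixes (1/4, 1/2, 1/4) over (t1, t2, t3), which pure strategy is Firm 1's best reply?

s2

Compute Firm 1's expected payoff from each pure strategy against the given mix.
s1: (1/4)·3 + (1/2)·6 + (1/4)·2 = 17/4
s2: (1/4)·16 + (1/2)·18 + (1/4)·20 = 18
s3: (1/4)·20 + (1/2)·9 + (1/4)·10 = 12
Highest expected payoff is 18, from s2.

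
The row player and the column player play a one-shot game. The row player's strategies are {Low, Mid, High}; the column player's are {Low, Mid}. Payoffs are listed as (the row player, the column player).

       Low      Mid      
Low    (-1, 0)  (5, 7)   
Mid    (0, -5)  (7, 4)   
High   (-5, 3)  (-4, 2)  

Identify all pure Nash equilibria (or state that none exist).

Find each player's best response to every opponent strategy; NE are the intersections.
The row player's best responses — vs Low: Mid (payoff 0); vs Mid: Mid (payoff 7).
The column player's best responses — vs Low: Mid (payoff 7); vs Mid: Mid (payoff 4); vs High: Low (payoff 3).
The only mutual best response is (Mid, Mid); neither player gains by switching there.

(Mid, Mid)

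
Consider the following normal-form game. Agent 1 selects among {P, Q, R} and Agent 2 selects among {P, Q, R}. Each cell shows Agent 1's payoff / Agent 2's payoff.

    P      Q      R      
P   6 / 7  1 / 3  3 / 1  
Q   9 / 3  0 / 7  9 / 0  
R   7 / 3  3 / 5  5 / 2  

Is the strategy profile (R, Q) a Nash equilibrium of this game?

Holding Agent 2 at Q: Agent 1 gets 3 from R, versus 1 from P, 0 from Q. No profitable deviation for Agent 1.
Holding Agent 1 at R: Agent 2 gets 5 from Q, versus 3 from P, 2 from R. No profitable deviation for Agent 2 either.

Yes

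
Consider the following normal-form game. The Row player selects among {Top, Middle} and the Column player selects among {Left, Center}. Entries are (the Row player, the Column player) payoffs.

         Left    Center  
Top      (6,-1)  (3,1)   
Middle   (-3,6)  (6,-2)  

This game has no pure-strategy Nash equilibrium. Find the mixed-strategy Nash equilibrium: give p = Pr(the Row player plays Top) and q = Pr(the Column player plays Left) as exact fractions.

p = 4/5, q = 1/4

In a mixed NE each player is indifferent between their pure strategies, so the opponent's mix sets the indifference.
The Column player indifferent between Left and Center: p·(-1) + (1−p)·6 = p·1 + (1−p)·(-2) ⟹ 6 + (-7)p = (-2) + 3p ⟹ p = 4/5.
The Row player indifferent between Top and Middle: q·6 + (1−q)·3 = q·(-3) + (1−q)·6 ⟹ 3 + 3q = 6 + (-9)q ⟹ q = 1/4.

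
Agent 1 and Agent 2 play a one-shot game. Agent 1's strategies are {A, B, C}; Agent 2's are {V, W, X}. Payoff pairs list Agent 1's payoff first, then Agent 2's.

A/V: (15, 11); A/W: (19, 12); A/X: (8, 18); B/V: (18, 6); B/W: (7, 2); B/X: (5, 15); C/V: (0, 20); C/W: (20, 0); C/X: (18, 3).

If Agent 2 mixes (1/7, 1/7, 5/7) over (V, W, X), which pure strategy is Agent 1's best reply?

Agent 1's best reply maximizes expected payoff against the mix.
A: (1/7)·15 + (1/7)·19 + (5/7)·8 = 74/7
B: (1/7)·18 + (1/7)·7 + (5/7)·5 = 50/7
C: (1/7)·0 + (1/7)·20 + (5/7)·18 = 110/7
Highest expected payoff is 110/7, from C.

C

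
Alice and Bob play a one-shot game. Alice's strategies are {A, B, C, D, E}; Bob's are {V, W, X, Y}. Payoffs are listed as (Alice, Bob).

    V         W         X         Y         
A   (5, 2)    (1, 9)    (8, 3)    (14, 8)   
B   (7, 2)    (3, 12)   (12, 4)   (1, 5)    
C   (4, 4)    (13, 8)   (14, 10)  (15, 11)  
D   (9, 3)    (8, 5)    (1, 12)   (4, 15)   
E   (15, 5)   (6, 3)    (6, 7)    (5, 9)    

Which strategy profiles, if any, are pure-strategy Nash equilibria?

Check mutual best responses: a cell is a NE iff neither player can gain by unilaterally deviating.
Alice's best responses — vs V: E (payoff 15); vs W: C (payoff 13); vs X: C (payoff 14); vs Y: C (payoff 15).
Bob's best responses — vs A: W (payoff 9); vs B: W (payoff 12); vs C: Y (payoff 11); vs D: Y (payoff 15); vs E: Y (payoff 9).
The only mutual best response is (C, Y); neither player gains by switching there.

(C, Y)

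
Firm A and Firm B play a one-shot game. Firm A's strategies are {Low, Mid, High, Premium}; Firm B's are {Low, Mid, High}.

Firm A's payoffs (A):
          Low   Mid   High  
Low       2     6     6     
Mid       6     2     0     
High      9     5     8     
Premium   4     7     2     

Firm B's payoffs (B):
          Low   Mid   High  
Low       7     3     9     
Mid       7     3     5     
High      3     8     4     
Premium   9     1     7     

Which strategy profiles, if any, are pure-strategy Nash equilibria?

None

Find each player's best response to every opponent strategy; NE are the intersections.
Firm A's best responses — vs Low: High (payoff 9); vs Mid: Premium (payoff 7); vs High: High (payoff 8).
Firm B's best responses — vs Low: High (payoff 9); vs Mid: Low (payoff 7); vs High: Mid (payoff 8); vs Premium: Low (payoff 9).
No cell has both players best-responding. For instance, Firm A's best reply to Mid is Premium, but against Premium Firm B prefers Low over Mid.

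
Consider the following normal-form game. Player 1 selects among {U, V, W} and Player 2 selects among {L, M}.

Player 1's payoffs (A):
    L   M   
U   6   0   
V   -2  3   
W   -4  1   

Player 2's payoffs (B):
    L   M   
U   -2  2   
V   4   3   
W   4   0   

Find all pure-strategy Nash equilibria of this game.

Check mutual best responses: a cell is a NE iff neither player can gain by unilaterally deviating.
Player 1's best responses — vs L: U (payoff 6); vs M: V (payoff 3).
Player 2's best responses — vs U: M (payoff 2); vs V: L (payoff 4); vs W: L (payoff 4).
No cell has both players best-responding. For instance, Player 1's best reply to L is U, but against U Player 2 prefers M over L.

There is no pure-strategy Nash equilibrium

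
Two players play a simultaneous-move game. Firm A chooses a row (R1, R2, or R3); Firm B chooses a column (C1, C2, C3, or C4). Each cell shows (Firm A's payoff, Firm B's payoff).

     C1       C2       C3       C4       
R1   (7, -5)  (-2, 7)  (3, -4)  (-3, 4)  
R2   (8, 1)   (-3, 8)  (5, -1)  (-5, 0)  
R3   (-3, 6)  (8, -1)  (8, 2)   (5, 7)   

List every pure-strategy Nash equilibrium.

(R3, C4)

Find each player's best response to every opponent strategy; NE are the intersections.
Firm A's best responses — vs C1: R2 (payoff 8); vs C2: R3 (payoff 8); vs C3: R3 (payoff 8); vs C4: R3 (payoff 5).
Firm B's best responses — vs R1: C2 (payoff 7); vs R2: C2 (payoff 8); vs R3: C4 (payoff 7).
The only mutual best response is (R3, C4); neither player gains by switching there.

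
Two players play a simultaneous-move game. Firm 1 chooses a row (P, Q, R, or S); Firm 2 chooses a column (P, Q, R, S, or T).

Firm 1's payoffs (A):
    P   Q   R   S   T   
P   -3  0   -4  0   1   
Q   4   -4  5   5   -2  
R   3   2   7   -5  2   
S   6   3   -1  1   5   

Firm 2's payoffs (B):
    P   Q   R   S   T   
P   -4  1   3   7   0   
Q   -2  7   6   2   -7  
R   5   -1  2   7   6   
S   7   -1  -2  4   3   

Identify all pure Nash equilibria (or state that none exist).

A profile is a Nash equilibrium when each player is best-responding to the other.
Firm 1's best responses — vs P: S (payoff 6); vs Q: S (payoff 3); vs R: R (payoff 7); vs S: Q (payoff 5); vs T: S (payoff 5).
Firm 2's best responses — vs P: S (payoff 7); vs Q: Q (payoff 7); vs R: S (payoff 7); vs S: P (payoff 7).
The only mutual best response is (S, P); neither player gains by switching there.

(S, P)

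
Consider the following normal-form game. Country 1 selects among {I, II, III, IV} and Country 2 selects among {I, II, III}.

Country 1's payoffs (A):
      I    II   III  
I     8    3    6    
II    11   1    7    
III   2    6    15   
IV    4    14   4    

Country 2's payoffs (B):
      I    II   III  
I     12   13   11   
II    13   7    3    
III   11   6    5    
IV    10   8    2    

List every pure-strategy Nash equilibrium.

(II, I)

Find each player's best response to every opponent strategy; NE are the intersections.
Country 1's best responses — vs I: II (payoff 11); vs II: IV (payoff 14); vs III: III (payoff 15).
Country 2's best responses — vs I: II (payoff 13); vs II: I (payoff 13); vs III: I (payoff 11); vs IV: I (payoff 10).
The only mutual best response is (II, I); neither player gains by switching there.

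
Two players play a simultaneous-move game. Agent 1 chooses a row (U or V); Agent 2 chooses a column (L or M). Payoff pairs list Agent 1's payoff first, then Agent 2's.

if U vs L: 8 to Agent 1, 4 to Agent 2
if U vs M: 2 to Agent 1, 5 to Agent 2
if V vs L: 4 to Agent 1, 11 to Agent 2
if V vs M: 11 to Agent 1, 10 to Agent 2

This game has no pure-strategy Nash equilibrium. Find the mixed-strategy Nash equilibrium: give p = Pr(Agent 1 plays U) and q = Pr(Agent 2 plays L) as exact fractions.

p = 1/2, q = 9/13

In a mixed NE each player is indifferent between their pure strategies, so the opponent's mix sets the indifference.
Agent 2 indifferent between L and M: p·4 + (1−p)·11 = p·5 + (1−p)·10 ⟹ 11 + (-7)p = 10 + (-5)p ⟹ p = 1/2.
Agent 1 indifferent between U and V: q·8 + (1−q)·2 = q·4 + (1−q)·11 ⟹ 2 + 6q = 11 + (-7)q ⟹ q = 9/13.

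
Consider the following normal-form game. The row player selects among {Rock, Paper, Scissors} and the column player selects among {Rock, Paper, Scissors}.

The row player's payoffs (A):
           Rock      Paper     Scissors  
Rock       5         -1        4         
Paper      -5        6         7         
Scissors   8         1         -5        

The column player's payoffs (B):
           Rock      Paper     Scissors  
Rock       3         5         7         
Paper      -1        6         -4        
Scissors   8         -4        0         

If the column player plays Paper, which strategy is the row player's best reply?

With the column player fixed at Paper, the row player's payoffs are: Rock → -1, Paper → 6, Scissors → 1.
The maximum is 6, achieved by Paper.

Paper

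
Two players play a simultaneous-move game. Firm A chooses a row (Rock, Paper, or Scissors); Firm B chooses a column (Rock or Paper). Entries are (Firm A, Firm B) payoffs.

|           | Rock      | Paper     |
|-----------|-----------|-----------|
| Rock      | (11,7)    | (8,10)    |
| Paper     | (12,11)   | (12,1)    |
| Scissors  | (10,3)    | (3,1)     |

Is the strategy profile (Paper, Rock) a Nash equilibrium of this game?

Yes

Holding Firm B at Rock: Firm A gets 12 from Paper, versus 11 from Rock, 10 from Scissors. No profitable deviation for Firm A.
Holding Firm A at Paper: Firm B gets 11 from Rock, versus 1 from Paper. No profitable deviation for Firm B either.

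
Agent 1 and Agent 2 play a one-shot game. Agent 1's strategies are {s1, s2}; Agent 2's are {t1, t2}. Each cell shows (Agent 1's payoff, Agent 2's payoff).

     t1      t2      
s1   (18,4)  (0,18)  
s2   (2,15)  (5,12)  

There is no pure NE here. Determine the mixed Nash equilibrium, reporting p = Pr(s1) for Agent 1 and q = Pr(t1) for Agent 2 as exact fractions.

p = 3/17, q = 5/21

Each player's mixing probability is pinned down by making the *other* player indifferent.
Agent 2 indifferent between t1 and t2: p·4 + (1−p)·15 = p·18 + (1−p)·12 ⟹ 15 + (-11)p = 12 + 6p ⟹ p = 3/17.
Agent 1 indifferent between s1 and s2: q·18 + (1−q)·0 = q·2 + (1−q)·5 ⟹ 0 + 18q = 5 + (-3)q ⟹ q = 5/21.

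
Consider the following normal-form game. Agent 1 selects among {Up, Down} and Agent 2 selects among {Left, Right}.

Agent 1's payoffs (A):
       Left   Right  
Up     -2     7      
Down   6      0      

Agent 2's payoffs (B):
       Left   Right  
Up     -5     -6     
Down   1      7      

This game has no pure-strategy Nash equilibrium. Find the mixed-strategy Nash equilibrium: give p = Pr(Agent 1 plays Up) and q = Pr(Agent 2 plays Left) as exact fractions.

Each player's mixing probability is pinned down by making the *other* player indifferent.
Agent 2 indifferent between Left and Right: p·(-5) + (1−p)·1 = p·(-6) + (1−p)·7 ⟹ 1 + (-6)p = 7 + (-13)p ⟹ p = 6/7.
Agent 1 indifferent between Up and Down: q·(-2) + (1−q)·7 = q·6 + (1−q)·0 ⟹ 7 + (-9)q = 0 + 6q ⟹ q = 7/15.

p = 6/7, q = 7/15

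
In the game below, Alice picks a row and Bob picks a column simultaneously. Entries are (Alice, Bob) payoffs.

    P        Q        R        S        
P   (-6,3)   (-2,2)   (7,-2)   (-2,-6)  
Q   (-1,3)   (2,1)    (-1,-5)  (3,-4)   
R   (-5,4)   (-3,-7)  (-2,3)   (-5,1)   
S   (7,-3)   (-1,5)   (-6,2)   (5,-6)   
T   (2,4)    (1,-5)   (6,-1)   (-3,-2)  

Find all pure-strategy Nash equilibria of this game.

There is no pure-strategy Nash equilibrium

A profile is a Nash equilibrium when each player is best-responding to the other.
Alice's best responses — vs P: S (payoff 7); vs Q: Q (payoff 2); vs R: P (payoff 7); vs S: S (payoff 5).
Bob's best responses — vs P: P (payoff 3); vs Q: P (payoff 3); vs R: P (payoff 4); vs S: Q (payoff 5); vs T: P (payoff 4).
No cell has both players best-responding. For instance, Alice's best reply to Q is Q, but against Q Bob prefers P over Q.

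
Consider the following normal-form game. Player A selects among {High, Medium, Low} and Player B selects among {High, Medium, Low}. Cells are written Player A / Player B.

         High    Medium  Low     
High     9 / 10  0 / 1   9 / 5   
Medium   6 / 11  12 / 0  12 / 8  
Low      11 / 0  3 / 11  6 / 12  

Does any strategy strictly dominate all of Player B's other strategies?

Check whether one of Player B's strategies beats all alternatives regardless of what the opponent does.
High is not dominant: against Low, Medium gives 11 > 0.
Medium is not dominant: against High, High gives 10 > 1.
Low is not dominant: against High, High gives 10 > 5.
No single strategy is best against every opponent action.

None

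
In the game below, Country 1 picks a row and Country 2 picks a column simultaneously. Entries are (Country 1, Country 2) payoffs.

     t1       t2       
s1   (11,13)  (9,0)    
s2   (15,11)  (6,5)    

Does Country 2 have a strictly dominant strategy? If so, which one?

Check whether one of Country 2's strategies beats all alternatives regardless of what the opponent does.
t1 strictly dominates: vs s1: 13 > 0; vs s2: 11 > 5.

t1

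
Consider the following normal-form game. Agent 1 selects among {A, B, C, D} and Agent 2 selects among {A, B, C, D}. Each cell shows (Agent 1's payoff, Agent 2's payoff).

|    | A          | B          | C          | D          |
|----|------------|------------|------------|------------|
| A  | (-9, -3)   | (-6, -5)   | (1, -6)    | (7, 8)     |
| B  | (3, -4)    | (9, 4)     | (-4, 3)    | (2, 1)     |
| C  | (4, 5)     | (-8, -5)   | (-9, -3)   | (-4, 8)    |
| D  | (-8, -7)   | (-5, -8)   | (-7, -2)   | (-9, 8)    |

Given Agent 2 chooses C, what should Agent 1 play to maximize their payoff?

With Agent 2 fixed at C, Agent 1's payoffs are: A → 1, B → -4, C → -9, D → -7.
The maximum is 1, achieved by A.

A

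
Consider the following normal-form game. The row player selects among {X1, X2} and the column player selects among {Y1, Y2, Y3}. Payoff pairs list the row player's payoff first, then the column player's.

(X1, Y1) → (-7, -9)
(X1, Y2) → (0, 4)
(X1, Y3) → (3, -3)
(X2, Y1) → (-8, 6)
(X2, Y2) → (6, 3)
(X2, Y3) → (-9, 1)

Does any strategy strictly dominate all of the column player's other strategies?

A strategy is strictly dominant if it gives the column player a strictly higher payoff than every other strategy, against every choice by the opponent.
Y1 is not dominant: against X1, Y2 gives 4 > -9.
Y2 is not dominant: against X2, Y1 gives 6 > 3.
Y3 is not dominant: against X1, Y2 gives 4 > -3.
No single strategy is best against every opponent action.

No strictly dominant strategy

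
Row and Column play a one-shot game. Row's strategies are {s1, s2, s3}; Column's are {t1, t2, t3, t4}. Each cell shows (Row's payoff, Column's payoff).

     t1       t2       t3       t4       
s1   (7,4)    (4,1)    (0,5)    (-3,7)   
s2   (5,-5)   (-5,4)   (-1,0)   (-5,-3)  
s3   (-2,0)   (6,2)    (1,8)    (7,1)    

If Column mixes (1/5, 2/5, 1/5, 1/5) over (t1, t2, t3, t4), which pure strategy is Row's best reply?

Row's best reply maximizes expected payoff against the mix.
s1: (1/5)·7 + (2/5)·4 + (1/5)·0 + (1/5)·(-3) = 12/5
s2: (1/5)·5 + (2/5)·(-5) + (1/5)·(-1) + (1/5)·(-5) = -11/5
s3: (1/5)·(-2) + (2/5)·6 + (1/5)·1 + (1/5)·7 = 18/5
Highest expected payoff is 18/5, from s3.

s3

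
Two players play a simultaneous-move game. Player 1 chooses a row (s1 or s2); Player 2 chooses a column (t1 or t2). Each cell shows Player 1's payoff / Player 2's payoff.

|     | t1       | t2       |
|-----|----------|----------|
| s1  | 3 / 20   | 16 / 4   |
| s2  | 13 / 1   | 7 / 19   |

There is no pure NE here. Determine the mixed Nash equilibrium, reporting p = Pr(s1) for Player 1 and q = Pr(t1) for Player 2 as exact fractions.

Each player's mixing probability is pinned down by making the *other* player indifferent.
Player 2 indifferent between t1 and t2: p·20 + (1−p)·1 = p·4 + (1−p)·19 ⟹ 1 + 19p = 19 + (-15)p ⟹ p = 9/17.
Player 1 indifferent between s1 and s2: q·3 + (1−q)·16 = q·13 + (1−q)·7 ⟹ 16 + (-13)q = 7 + 6q ⟹ q = 9/19.

p = 9/17, q = 9/19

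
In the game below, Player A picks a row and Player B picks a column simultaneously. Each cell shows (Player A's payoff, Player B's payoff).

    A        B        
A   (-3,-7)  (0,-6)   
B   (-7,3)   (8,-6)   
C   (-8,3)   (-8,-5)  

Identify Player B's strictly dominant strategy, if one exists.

None

Check whether one of Player B's strategies beats all alternatives regardless of what the opponent does.
A is not dominant: against A, B gives -6 > -7.
B is not dominant: against B, A gives 3 > -6.
No single strategy is best against every opponent action.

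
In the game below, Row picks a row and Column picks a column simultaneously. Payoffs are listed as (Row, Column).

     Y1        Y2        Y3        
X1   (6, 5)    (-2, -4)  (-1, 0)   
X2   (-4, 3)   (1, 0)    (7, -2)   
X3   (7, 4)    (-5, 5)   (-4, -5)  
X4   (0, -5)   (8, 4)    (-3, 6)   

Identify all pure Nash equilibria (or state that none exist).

Check mutual best responses: a cell is a NE iff neither player can gain by unilaterally deviating.
Row's best responses — vs Y1: X3 (payoff 7); vs Y2: X4 (payoff 8); vs Y3: X2 (payoff 7).
Column's best responses — vs X1: Y1 (payoff 5); vs X2: Y1 (payoff 3); vs X3: Y2 (payoff 5); vs X4: Y3 (payoff 6).
No cell has both players best-responding. For instance, Row's best reply to Y1 is X3, but against X3 Column prefers Y2 over Y1.

No pure-strategy Nash equilibrium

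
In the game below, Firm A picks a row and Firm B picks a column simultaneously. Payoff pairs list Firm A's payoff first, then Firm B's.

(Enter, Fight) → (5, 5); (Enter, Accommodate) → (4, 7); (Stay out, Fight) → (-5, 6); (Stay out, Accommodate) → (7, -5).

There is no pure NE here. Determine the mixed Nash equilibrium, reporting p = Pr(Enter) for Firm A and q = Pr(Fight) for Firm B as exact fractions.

In a mixed NE each player is indifferent between their pure strategies, so the opponent's mix sets the indifference.
Firm B indifferent between Fight and Accommodate: p·5 + (1−p)·6 = p·7 + (1−p)·(-5) ⟹ 6 + (-1)p = (-5) + 12p ⟹ p = 11/13.
Firm A indifferent between Enter and Stay out: q·5 + (1−q)·4 = q·(-5) + (1−q)·7 ⟹ 4 + 1q = 7 + (-12)q ⟹ q = 3/13.

p = 11/13, q = 3/13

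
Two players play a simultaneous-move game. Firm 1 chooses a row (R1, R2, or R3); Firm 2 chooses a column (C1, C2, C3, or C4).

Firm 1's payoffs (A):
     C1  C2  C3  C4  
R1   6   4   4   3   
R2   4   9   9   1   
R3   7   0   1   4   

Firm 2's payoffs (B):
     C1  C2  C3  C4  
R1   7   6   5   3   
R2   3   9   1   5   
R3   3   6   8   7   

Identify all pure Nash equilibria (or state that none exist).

Check mutual best responses: a cell is a NE iff neither player can gain by unilaterally deviating.
Firm 1's best responses — vs C1: R3 (payoff 7); vs C2: R2 (payoff 9); vs C3: R2 (payoff 9); vs C4: R3 (payoff 4).
Firm 2's best responses — vs R1: C1 (payoff 7); vs R2: C2 (payoff 9); vs R3: C3 (payoff 8).
The only mutual best response is (R2, C2); neither player gains by switching there.

(R2, C2)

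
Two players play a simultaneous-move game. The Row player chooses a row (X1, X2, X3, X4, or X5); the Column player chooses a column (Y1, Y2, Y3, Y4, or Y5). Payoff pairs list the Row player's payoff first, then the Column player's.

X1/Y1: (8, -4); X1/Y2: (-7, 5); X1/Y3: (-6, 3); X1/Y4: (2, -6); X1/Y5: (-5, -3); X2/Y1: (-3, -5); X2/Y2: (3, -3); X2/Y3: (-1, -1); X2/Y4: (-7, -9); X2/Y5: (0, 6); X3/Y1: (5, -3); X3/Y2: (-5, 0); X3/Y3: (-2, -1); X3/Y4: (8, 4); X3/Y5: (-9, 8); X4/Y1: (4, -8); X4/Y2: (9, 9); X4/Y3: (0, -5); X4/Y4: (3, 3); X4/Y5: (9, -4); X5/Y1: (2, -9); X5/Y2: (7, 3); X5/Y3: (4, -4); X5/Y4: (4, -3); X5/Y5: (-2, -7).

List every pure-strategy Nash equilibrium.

(X4, Y2)

Check mutual best responses: a cell is a NE iff neither player can gain by unilaterally deviating.
The Row player's best responses — vs Y1: X1 (payoff 8); vs Y2: X4 (payoff 9); vs Y3: X5 (payoff 4); vs Y4: X3 (payoff 8); vs Y5: X4 (payoff 9).
The Column player's best responses — vs X1: Y2 (payoff 5); vs X2: Y5 (payoff 6); vs X3: Y5 (payoff 8); vs X4: Y2 (payoff 9); vs X5: Y2 (payoff 3).
The only mutual best response is (X4, Y2); neither player gains by switching there.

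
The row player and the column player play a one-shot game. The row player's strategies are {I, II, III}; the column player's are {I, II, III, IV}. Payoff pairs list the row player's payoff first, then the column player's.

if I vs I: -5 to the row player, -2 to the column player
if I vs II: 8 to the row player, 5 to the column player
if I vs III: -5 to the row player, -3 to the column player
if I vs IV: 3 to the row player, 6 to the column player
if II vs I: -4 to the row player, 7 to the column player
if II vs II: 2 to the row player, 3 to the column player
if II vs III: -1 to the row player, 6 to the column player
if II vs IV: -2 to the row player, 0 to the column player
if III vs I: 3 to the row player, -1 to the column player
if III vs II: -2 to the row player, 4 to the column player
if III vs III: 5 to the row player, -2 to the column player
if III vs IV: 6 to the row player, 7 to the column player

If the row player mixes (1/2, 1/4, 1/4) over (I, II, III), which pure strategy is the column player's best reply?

The column player's best reply maximizes expected payoff against the mix.
I: (1/2)·(-2) + (1/4)·7 + (1/4)·(-1) = 1/2
II: (1/2)·5 + (1/4)·3 + (1/4)·4 = 17/4
III: (1/2)·(-3) + (1/4)·6 + (1/4)·(-2) = -1/2
IV: (1/2)·6 + (1/4)·0 + (1/4)·7 = 19/4
Highest expected payoff is 19/4, from IV.

IV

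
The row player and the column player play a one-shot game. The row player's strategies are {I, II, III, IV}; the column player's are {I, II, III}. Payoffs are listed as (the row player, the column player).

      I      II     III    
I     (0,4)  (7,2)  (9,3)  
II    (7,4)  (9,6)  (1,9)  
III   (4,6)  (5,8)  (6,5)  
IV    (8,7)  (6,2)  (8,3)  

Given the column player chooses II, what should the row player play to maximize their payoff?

II

With the column player fixed at II, the row player's payoffs are: I → 7, II → 9, III → 5, IV → 6.
The maximum is 9, achieved by II.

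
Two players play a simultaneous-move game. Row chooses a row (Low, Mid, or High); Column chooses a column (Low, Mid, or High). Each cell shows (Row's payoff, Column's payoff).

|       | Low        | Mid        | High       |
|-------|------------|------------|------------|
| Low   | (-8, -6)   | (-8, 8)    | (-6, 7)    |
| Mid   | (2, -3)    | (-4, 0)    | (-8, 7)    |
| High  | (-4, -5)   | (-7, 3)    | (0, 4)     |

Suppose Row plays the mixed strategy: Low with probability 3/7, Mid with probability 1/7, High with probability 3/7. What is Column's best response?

Compute Column's expected payoff from each pure strategy against the given mix.
Low: (3/7)·(-6) + (1/7)·(-3) + (3/7)·(-5) = -36/7
Mid: (3/7)·8 + (1/7)·0 + (3/7)·3 = 33/7
High: (3/7)·7 + (1/7)·7 + (3/7)·4 = 40/7
Highest expected payoff is 40/7, from High.

High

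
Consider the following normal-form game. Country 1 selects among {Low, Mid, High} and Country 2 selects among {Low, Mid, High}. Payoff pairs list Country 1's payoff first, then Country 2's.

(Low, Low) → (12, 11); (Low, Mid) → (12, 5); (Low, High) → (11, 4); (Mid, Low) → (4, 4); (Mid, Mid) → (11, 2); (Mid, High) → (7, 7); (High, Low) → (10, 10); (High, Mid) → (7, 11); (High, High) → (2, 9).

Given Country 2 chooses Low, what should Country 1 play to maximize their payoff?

With Country 2 fixed at Low, Country 1's payoffs are: Low → 12, Mid → 4, High → 10.
The maximum is 12, achieved by Low.

Low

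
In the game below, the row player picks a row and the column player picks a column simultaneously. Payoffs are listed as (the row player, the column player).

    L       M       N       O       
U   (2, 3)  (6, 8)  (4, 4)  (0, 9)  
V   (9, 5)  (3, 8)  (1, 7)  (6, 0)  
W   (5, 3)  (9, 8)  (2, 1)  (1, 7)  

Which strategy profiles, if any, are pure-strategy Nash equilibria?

(W, M)

Check mutual best responses: a cell is a NE iff neither player can gain by unilaterally deviating.
The row player's best responses — vs L: V (payoff 9); vs M: W (payoff 9); vs N: U (payoff 4); vs O: V (payoff 6).
The column player's best responses — vs U: O (payoff 9); vs V: M (payoff 8); vs W: M (payoff 8).
The only mutual best response is (W, M); neither player gains by switching there.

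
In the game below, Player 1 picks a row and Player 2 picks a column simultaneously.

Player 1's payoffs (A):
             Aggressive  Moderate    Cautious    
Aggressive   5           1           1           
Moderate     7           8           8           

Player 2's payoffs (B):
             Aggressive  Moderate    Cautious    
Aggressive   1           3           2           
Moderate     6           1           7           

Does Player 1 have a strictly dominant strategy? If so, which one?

Moderate

A strategy is strictly dominant if it gives Player 1 a strictly higher payoff than every other strategy, against every choice by the opponent.
Moderate strictly dominates: vs Aggressive: 7 > 5; vs Moderate: 8 > 1; vs Cautious: 8 > 1.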